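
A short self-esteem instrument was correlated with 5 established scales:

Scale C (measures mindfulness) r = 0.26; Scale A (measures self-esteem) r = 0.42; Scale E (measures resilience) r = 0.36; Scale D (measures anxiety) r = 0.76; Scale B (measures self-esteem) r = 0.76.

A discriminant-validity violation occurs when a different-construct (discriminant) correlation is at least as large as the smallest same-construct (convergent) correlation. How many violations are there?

Convergent (same construct = self-esteem): Scale A, Scale B.
Smallest convergent = 0.42. Discriminant values: 0.26, 0.36, 0.76; count ≥ 0.42 → 1.

1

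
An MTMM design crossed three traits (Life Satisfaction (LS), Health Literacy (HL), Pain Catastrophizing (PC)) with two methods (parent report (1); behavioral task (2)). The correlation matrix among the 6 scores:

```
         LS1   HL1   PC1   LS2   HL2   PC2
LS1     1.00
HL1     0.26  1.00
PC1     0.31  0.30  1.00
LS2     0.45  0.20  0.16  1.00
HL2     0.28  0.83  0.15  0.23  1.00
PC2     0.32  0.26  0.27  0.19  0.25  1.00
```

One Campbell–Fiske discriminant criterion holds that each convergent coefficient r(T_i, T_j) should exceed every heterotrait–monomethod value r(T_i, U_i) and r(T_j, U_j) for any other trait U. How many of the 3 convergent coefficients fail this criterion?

1

Checking each validity diagonal entry against its comparison values:
LS (methods 1·2): 0.45 vs {0.26, 0.23, 0.31, 0.19} → pass.
HL (methods 1·2): 0.83 vs {0.26, 0.23, 0.30, 0.25} → pass.
PC (methods 1·2): 0.27 vs {0.31, 0.19, 0.30, 0.25} → fail.
1 of 3 fail.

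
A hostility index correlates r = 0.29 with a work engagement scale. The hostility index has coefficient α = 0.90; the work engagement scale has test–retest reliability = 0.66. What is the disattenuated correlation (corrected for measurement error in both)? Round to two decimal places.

r_true = r_obs / √(r_xx · r_yy) = 0.29 / √(0.90 × 0.66) = 0.29 / √0.5940 = 0.29 / 0.7707 ≈ 0.38.

0.38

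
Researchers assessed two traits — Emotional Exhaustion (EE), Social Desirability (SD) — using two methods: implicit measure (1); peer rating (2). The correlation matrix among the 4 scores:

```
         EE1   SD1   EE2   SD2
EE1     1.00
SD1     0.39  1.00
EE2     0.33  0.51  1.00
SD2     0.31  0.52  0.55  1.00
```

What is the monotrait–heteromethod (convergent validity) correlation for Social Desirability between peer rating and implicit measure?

Same trait (SD), different methods: r(SD2, SD1) = 0.52.

0.52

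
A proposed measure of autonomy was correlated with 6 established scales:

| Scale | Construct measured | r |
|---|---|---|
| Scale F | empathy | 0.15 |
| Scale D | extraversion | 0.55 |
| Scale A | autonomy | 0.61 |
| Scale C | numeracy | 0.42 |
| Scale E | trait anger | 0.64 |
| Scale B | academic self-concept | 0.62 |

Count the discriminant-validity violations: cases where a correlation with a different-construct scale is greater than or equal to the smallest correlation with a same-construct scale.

Convergent (same construct = autonomy): Scale A.
Smallest convergent = 0.61. Discriminant values: 0.15, 0.55, 0.42, 0.64, 0.62; count ≥ 0.61 → 2.

2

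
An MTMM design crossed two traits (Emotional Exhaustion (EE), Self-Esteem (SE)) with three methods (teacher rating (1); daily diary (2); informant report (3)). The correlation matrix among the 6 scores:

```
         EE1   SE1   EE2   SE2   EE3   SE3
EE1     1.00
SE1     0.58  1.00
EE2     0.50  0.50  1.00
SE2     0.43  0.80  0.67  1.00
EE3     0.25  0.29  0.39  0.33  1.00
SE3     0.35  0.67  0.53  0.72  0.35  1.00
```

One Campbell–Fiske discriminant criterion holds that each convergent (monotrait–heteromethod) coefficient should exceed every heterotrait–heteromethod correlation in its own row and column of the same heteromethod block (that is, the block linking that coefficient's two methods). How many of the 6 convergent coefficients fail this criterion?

Checking each validity diagonal entry against its comparison values:
EE (methods 1·2): 0.50 vs {0.43, 0.50} → fail.
EE (methods 1·3): 0.25 vs {0.35, 0.29} → fail.
EE (methods 2·3): 0.39 vs {0.53, 0.33} → fail.
SE (methods 1·2): 0.80 vs {0.50, 0.43} → pass.
SE (methods 1·3): 0.67 vs {0.29, 0.35} → pass.
SE (methods 2·3): 0.72 vs {0.33, 0.53} → pass.
3 of 6 fail.

3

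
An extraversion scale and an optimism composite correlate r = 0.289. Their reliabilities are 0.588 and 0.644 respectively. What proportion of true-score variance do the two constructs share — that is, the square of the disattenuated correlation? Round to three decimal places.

0.221

Disattenuated r = 0.289 / √(0.588 × 0.644) = 0.289 / 0.6154 = 0.4696.
Shared true-score variance = 0.4696² = 0.2205 ≈ 0.221.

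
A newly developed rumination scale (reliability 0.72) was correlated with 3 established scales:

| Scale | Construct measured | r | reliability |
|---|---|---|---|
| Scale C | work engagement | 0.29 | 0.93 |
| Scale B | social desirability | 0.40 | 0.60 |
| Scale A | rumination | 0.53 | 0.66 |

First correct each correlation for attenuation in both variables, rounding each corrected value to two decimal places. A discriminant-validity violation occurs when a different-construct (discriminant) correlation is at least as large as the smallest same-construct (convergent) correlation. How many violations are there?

Disattenuated r (r / √(r_scale · r_new)):
  Scale C (disc): 0.29 / √(0.93·0.72) = 0.35
  Scale B (disc): 0.40 / √(0.60·0.72) = 0.61
  Scale A (conv): 0.53 / √(0.66·0.72) = 0.77
Smallest convergent = 0.77. Discriminant values: 0.35, 0.61; count ≥ 0.77 → 0.

0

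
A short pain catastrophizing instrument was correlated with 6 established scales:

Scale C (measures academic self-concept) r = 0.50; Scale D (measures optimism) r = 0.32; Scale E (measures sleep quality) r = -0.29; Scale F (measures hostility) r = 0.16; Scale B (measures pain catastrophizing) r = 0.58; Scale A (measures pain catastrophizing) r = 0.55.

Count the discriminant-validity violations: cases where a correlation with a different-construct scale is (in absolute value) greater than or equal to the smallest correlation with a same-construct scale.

0

Convergent (same construct = pain catastrophizing): Scale B, Scale A.
Smallest convergent = 0.55. Discriminant |r|: 0.50, 0.32, 0.29, 0.16; count ≥ 0.55 → 0.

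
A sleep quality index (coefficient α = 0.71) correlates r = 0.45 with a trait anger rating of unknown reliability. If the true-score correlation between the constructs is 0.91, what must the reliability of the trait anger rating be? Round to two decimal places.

0.34

r_true = r_obs / √(r_xx · r_yy) ⇒ 0.91 = 0.45 / √(0.71 · r_yy).
√(0.71 · r_yy) = 0.45 / 0.91 = 0.4945; 0.71 · r_yy = 0.2445; r_yy = 0.2445 / 0.71 ≈ 0.34.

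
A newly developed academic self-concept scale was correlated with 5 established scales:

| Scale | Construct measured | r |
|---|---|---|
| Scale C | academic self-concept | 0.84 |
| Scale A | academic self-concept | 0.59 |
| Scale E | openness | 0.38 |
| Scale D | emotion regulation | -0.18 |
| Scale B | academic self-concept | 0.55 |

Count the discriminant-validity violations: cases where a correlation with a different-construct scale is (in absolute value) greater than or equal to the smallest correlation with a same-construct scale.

Convergent (same construct = academic self-concept): Scale C, Scale A, Scale B.
Smallest convergent = 0.55. Discriminant |r|: 0.38, 0.18; count ≥ 0.55 → 0.

0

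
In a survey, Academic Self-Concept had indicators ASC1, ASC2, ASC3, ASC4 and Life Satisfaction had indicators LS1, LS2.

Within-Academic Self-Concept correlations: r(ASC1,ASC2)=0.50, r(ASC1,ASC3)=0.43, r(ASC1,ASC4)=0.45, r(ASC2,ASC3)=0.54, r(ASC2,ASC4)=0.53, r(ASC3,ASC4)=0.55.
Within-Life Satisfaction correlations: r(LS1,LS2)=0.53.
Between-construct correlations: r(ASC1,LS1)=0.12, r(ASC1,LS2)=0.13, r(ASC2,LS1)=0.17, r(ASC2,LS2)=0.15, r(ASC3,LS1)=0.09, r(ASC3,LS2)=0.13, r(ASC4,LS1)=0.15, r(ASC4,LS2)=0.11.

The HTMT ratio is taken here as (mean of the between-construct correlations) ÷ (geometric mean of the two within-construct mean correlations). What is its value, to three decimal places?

Mean between = 1.05/8 = 0.1313.
Mean within-ASC = 3.00/6 = 0.5000; mean within-LS = 0.53/1 = 0.5300.
Geometric mean = √(0.5000 × 0.5300) = 0.5148.
HTMT = 0.1313 / 0.5148 = 0.255.

0.255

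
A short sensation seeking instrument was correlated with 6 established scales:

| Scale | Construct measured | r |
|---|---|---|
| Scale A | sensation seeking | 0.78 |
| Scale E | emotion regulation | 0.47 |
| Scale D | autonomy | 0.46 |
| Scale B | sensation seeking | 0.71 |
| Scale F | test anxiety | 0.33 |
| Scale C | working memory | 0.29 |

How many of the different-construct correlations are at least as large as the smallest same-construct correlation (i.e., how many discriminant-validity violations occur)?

0

Convergent (same construct = sensation seeking): Scale A, Scale B.
Smallest convergent = 0.71. Discriminant values: 0.47, 0.46, 0.33, 0.29; count ≥ 0.71 → 0.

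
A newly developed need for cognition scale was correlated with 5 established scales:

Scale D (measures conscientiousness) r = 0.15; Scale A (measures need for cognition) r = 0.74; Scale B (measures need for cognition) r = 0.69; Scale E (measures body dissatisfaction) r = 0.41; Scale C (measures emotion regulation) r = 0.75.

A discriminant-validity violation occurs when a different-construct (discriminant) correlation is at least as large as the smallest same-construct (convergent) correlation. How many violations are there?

Convergent (same construct = need for cognition): Scale A, Scale B.
Smallest convergent = 0.69. Discriminant values: 0.15, 0.41, 0.75; count ≥ 0.69 → 1.

1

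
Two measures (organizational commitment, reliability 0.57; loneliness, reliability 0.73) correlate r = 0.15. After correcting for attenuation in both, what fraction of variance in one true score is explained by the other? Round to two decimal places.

0.05

Disattenuated r = 0.15 / √(0.57 × 0.73) = 0.15 / 0.6451 = 0.2325.
Shared true-score variance = 0.2325² = 0.0541 ≈ 0.05.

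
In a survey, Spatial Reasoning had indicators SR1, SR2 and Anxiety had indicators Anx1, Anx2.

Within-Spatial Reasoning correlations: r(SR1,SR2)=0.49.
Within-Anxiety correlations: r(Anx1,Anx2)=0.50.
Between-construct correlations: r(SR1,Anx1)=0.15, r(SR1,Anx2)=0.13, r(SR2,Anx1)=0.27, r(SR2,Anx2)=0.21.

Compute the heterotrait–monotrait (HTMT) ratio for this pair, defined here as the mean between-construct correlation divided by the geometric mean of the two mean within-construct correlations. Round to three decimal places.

Between-construct mean = 0.76/4 = 0.1900.
Mean within-SR = 0.49/1 = 0.4900; mean within-Anx = 0.50/1 = 0.5000.
Geometric mean = √(0.4900 × 0.5000) = 0.4950.
HTMT = 0.1900 / 0.4950 = 0.384.

0.384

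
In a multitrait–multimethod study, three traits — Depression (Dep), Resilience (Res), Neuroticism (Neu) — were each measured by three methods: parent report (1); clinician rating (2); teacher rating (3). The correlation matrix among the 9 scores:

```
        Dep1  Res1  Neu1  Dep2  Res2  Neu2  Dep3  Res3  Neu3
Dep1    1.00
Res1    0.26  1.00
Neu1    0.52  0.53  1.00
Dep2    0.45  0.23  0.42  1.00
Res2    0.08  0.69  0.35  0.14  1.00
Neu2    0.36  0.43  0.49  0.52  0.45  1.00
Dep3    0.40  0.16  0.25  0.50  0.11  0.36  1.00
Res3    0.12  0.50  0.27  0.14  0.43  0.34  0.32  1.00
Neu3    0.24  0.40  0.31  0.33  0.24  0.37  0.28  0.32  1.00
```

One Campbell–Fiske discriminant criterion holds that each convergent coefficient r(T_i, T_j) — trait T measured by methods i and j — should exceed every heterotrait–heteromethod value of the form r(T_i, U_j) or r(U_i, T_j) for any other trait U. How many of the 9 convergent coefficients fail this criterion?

Convergent coefficients and their comparison sets:
Dep (methods 1·2): 0.45 vs {0.08, 0.23, 0.36, 0.42} → pass.
Dep (methods 1·3): 0.40 vs {0.12, 0.16, 0.24, 0.25} → pass.
Dep (methods 2·3): 0.50 vs {0.14, 0.11, 0.33, 0.36} → pass.
Res (methods 1·2): 0.69 vs {0.23, 0.08, 0.43, 0.35} → pass.
Res (methods 1·3): 0.50 vs {0.16, 0.12, 0.40, 0.27} → pass.
Res (methods 2·3): 0.43 vs {0.11, 0.14, 0.24, 0.34} → pass.
Neu (methods 1·2): 0.49 vs {0.42, 0.36, 0.35, 0.43} → pass.
Neu (methods 1·3): 0.31 vs {0.25, 0.24, 0.27, 0.40} → fail.
Neu (methods 2·3): 0.37 vs {0.36, 0.33, 0.34, 0.24} → pass.
1 of 9 fail.

1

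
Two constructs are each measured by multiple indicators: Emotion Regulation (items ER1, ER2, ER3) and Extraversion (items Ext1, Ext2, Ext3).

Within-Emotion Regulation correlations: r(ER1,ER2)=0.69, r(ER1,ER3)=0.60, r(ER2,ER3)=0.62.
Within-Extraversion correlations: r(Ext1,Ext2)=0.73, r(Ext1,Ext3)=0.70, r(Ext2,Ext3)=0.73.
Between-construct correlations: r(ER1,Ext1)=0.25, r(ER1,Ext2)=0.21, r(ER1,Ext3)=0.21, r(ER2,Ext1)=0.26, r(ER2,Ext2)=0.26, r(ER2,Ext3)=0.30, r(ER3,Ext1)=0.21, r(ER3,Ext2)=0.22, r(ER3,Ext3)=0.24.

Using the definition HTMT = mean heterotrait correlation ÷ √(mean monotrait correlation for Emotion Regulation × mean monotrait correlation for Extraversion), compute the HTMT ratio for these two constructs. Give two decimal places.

0.35

Between-construct mean = 2.16/9 = 0.2400.
Mean within-ER = 1.91/3 = 0.6367; mean within-Ext = 2.16/3 = 0.7200.
Geometric mean = √(0.6367 × 0.7200) = 0.6771.
HTMT = 0.2400 / 0.6771 = 0.35.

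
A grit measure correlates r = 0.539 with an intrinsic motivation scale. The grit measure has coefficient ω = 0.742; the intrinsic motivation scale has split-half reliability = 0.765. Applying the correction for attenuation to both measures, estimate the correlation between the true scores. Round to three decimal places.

r_true = r_obs / √(r_xx · r_yy) = 0.539 / √(0.742 × 0.765) = 0.539 / √0.567630 = 0.539 / 0.7534 ≈ 0.715.

0.715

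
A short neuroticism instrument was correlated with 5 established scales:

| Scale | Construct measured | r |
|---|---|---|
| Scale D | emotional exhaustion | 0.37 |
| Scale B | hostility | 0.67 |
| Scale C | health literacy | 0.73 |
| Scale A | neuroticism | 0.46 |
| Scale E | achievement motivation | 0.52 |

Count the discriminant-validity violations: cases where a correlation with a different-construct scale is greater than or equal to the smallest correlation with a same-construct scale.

3

Convergent (same construct = neuroticism): Scale A.
Smallest convergent = 0.46. Discriminant values: 0.37, 0.67, 0.73, 0.52; count ≥ 0.46 → 3.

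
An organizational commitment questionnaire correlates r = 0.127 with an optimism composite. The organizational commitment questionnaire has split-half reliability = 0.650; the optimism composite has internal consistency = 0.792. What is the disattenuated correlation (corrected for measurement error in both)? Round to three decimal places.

r_true = r_obs / √(r_xx · r_yy) = 0.127 / √(0.650 × 0.792) = 0.127 / √0.514800 = 0.127 / 0.7175 ≈ 0.177.

0.177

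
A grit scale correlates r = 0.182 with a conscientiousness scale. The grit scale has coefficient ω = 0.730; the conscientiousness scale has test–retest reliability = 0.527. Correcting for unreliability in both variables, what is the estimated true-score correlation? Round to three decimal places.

r_true = r_obs / √(r_xx · r_yy) = 0.182 / √(0.730 × 0.527) = 0.182 / √0.384710 = 0.182 / 0.6202 ≈ 0.293.

0.293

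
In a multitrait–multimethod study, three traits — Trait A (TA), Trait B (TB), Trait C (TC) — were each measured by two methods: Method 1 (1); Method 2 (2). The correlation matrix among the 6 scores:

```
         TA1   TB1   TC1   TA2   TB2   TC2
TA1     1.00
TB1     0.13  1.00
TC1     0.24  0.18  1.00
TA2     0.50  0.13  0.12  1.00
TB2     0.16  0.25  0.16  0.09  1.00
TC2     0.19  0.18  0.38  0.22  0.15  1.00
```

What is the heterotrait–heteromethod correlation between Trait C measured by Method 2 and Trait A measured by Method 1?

Different traits and methods: r(TC2, TA1) = 0.19.

0.19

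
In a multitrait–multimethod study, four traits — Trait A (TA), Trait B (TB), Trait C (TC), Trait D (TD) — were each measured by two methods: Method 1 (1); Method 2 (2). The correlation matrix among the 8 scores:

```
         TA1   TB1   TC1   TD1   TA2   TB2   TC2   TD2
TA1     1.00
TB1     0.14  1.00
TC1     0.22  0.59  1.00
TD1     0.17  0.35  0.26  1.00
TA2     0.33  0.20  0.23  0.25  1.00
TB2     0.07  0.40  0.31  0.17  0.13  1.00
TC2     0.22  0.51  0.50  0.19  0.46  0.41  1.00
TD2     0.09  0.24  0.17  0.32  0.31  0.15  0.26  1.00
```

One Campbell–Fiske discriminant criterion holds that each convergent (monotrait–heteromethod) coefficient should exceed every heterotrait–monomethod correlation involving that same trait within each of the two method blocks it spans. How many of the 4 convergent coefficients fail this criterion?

Convergent coefficients and their comparison sets:
TA (methods 1·2): 0.33 vs {0.14, 0.13, 0.22, 0.46, 0.17, 0.31} → fail.
TB (methods 1·2): 0.40 vs {0.14, 0.13, 0.59, 0.41, 0.35, 0.15} → fail.
TC (methods 1·2): 0.50 vs {0.22, 0.46, 0.59, 0.41, 0.26, 0.26} → fail.
TD (methods 1·2): 0.32 vs {0.17, 0.31, 0.35, 0.15, 0.26, 0.26} → fail.
4 of 4 fail.

4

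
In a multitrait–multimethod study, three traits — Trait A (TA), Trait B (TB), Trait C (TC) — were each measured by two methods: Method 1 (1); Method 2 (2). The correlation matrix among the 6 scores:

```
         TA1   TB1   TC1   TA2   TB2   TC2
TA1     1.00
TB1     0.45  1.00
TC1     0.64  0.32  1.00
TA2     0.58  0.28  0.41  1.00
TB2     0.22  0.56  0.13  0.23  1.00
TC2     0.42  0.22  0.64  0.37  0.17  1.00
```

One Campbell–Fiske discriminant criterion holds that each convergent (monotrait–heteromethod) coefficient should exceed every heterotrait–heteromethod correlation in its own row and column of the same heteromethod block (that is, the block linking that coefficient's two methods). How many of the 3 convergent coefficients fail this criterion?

Each convergent coefficient versus the relevant comparison correlations:
TA (methods 1·2): 0.58 vs {0.22, 0.28, 0.42, 0.41} → pass.
TB (methods 1·2): 0.56 vs {0.28, 0.22, 0.22, 0.13} → pass.
TC (methods 1·2): 0.64 vs {0.41, 0.42, 0.13, 0.22} → pass.
0 of 3 fail.

0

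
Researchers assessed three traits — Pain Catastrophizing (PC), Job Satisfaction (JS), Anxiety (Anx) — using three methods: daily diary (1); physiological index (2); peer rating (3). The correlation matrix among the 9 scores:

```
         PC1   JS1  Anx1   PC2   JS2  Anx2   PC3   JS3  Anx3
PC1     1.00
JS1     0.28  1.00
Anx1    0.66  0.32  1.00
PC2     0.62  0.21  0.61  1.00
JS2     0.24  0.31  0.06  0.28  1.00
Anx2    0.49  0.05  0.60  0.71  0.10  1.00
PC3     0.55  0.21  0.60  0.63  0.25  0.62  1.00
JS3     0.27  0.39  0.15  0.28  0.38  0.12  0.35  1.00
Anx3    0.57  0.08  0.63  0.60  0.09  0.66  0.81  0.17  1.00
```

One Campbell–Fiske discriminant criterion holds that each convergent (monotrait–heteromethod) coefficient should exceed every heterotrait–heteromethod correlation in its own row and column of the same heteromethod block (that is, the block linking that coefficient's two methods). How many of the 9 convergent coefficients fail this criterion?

Each convergent coefficient versus the relevant comparison correlations:
PC (methods 1·2): 0.62 vs {0.24, 0.21, 0.49, 0.61} → pass.
PC (methods 1·3): 0.55 vs {0.27, 0.21, 0.57, 0.60} → fail.
PC (methods 2·3): 0.63 vs {0.28, 0.25, 0.60, 0.62} → pass.
JS (methods 1·2): 0.31 vs {0.21, 0.24, 0.05, 0.06} → pass.
JS (methods 1·3): 0.39 vs {0.21, 0.27, 0.08, 0.15} → pass.
JS (methods 2·3): 0.38 vs {0.25, 0.28, 0.09, 0.12} → pass.
Anx (methods 1·2): 0.60 vs {0.61, 0.49, 0.06, 0.05} → fail.
Anx (methods 1·3): 0.63 vs {0.60, 0.57, 0.15, 0.08} → pass.
Anx (methods 2·3): 0.66 vs {0.62, 0.60, 0.12, 0.09} → pass.
2 of 9 fail.

2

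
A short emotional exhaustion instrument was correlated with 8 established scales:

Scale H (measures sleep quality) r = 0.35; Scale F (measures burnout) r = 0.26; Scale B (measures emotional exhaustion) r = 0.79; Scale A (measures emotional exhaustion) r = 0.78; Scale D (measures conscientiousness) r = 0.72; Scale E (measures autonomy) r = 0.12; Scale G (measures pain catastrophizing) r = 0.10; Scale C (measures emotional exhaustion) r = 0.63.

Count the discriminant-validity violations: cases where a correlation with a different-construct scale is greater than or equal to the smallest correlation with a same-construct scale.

1

Convergent (same construct = emotional exhaustion): Scale B, Scale A, Scale C.
Smallest convergent = 0.63. Discriminant values: 0.35, 0.26, 0.72, 0.12, 0.10; count ≥ 0.63 → 1.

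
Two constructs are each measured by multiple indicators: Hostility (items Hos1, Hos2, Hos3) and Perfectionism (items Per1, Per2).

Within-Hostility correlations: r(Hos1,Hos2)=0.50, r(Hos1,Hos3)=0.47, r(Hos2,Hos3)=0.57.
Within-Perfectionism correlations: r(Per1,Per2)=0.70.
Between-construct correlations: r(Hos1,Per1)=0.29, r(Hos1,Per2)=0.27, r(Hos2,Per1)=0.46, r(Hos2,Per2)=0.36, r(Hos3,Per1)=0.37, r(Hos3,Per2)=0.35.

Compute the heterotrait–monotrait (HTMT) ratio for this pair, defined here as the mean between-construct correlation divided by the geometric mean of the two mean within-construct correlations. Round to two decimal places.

0.58

Between-construct mean = 2.10/6 = 0.3500.
Mean within-Hos = 1.54/3 = 0.5133; mean within-Per = 0.70/1 = 0.7000.
Geometric mean = √(0.5133 × 0.7000) = 0.5994.
HTMT = 0.3500 / 0.5994 = 0.58.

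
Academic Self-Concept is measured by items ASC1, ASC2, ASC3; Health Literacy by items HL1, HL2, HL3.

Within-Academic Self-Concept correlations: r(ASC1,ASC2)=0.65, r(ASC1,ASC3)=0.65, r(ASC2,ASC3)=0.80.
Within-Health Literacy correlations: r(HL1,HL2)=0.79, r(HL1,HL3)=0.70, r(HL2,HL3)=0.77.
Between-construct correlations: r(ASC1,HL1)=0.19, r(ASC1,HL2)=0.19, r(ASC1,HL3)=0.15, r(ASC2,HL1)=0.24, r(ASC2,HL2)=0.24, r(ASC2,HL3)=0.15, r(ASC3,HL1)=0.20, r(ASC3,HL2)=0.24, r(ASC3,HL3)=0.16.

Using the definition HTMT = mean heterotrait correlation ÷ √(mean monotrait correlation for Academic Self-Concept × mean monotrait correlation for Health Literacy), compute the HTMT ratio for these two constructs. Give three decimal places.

0.269

Mean between = 1.76/9 = 0.1956.
Mean within-ASC = 2.10/3 = 0.7000; mean within-HL = 2.26/3 = 0.7533.
Geometric mean = √(0.7000 × 0.7533) = 0.7262.
HTMT = 0.1956 / 0.7262 = 0.269.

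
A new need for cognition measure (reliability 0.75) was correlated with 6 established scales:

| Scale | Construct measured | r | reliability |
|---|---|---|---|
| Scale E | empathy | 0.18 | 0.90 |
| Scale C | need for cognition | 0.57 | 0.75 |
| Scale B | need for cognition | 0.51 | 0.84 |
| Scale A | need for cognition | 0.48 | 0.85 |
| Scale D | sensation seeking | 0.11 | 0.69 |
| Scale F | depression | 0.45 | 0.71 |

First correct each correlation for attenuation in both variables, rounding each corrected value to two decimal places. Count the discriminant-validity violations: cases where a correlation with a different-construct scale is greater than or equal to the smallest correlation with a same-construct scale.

Disattenuated r (r / √(r_scale · r_new)):
  Scale E (disc): 0.18 / √(0.90·0.75) = 0.22
  Scale C (conv): 0.57 / √(0.75·0.75) = 0.76
  Scale B (conv): 0.51 / √(0.84·0.75) = 0.64
  Scale A (conv): 0.48 / √(0.85·0.75) = 0.60
  Scale D (disc): 0.11 / √(0.69·0.75) = 0.15
  Scale F (disc): 0.45 / √(0.71·0.75) = 0.62
Smallest convergent = 0.60. Discriminant values: 0.22, 0.15, 0.62; count ≥ 0.60 → 1.

1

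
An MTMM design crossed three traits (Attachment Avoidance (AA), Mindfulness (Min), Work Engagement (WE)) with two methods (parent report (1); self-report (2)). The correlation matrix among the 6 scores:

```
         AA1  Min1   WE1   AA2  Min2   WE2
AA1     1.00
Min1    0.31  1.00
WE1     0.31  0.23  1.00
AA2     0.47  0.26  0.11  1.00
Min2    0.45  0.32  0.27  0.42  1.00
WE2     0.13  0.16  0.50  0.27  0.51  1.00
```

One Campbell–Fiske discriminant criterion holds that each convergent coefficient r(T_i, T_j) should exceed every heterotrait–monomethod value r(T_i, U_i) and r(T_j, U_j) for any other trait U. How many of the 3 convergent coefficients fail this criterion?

Checking each validity diagonal entry against its comparison values:
AA (methods 1·2): 0.47 vs {0.31, 0.42, 0.31, 0.27} → pass.
Min (methods 1·2): 0.32 vs {0.31, 0.42, 0.23, 0.51} → fail.
WE (methods 1·2): 0.50 vs {0.31, 0.27, 0.23, 0.51} → fail.
2 of 3 fail.

2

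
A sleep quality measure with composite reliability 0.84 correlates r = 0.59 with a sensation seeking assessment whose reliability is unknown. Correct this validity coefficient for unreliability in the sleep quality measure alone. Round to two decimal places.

Single correction: r_c = r_obs / √r_xx = 0.59 / √0.84 = 0.59 / 0.9165 ≈ 0.64.

0.64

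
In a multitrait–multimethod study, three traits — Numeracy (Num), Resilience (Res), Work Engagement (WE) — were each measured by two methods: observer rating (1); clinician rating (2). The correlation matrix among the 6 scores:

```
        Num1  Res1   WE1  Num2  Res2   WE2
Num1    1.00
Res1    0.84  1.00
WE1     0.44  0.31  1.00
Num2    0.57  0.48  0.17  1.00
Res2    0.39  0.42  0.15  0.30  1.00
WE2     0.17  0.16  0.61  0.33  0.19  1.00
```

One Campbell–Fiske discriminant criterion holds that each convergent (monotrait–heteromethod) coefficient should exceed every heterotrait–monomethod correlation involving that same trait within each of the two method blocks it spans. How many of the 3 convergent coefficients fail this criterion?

2

Convergent coefficients and their comparison sets:
Num (methods 1·2): 0.57 vs {0.84, 0.30, 0.44, 0.33} → fail.
Res (methods 1·2): 0.42 vs {0.84, 0.30, 0.31, 0.19} → fail.
WE (methods 1·2): 0.61 vs {0.44, 0.33, 0.31, 0.19} → pass.
2 of 3 fail.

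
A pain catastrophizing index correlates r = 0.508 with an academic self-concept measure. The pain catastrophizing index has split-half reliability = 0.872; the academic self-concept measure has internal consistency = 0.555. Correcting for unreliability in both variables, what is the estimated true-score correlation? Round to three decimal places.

r_true = r_obs / √(r_xx · r_yy) = 0.508 / √(0.872 × 0.555) = 0.508 / √0.483960 = 0.508 / 0.6957 ≈ 0.730.

0.730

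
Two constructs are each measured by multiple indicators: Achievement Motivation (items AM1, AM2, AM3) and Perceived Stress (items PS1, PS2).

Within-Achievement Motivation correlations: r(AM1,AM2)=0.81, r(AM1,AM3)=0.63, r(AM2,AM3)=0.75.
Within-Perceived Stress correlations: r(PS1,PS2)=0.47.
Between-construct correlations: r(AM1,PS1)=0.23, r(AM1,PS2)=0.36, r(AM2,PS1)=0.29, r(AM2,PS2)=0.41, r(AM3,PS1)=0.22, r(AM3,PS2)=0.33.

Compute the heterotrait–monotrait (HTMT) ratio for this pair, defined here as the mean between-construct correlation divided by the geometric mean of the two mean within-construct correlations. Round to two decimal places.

Mean between = 1.84/6 = 0.3067.
Mean within-AM = 2.19/3 = 0.7300; mean within-PS = 0.47/1 = 0.4700.
Geometric mean = √(0.7300 × 0.4700) = 0.5857.
HTMT = 0.3067 / 0.5857 = 0.52.

0.52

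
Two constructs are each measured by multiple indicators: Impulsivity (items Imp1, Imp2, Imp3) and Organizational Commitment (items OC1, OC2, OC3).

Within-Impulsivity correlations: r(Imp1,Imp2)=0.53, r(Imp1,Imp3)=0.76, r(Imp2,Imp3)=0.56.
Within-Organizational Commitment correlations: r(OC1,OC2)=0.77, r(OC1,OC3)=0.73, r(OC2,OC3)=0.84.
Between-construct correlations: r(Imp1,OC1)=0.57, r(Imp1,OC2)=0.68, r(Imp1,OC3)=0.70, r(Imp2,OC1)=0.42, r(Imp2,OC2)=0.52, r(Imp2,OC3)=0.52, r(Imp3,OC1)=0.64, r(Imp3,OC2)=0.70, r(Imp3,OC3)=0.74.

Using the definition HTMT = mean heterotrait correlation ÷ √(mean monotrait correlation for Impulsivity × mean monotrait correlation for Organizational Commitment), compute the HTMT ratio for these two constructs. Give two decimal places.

Mean between = 5.49/9 = 0.6100.
Mean within-Imp = 1.85/3 = 0.6167; mean within-OC = 2.34/3 = 0.7800.
Geometric mean = √(0.6167 × 0.7800) = 0.6936.
HTMT = 0.6100 / 0.6936 = 0.88.

0.88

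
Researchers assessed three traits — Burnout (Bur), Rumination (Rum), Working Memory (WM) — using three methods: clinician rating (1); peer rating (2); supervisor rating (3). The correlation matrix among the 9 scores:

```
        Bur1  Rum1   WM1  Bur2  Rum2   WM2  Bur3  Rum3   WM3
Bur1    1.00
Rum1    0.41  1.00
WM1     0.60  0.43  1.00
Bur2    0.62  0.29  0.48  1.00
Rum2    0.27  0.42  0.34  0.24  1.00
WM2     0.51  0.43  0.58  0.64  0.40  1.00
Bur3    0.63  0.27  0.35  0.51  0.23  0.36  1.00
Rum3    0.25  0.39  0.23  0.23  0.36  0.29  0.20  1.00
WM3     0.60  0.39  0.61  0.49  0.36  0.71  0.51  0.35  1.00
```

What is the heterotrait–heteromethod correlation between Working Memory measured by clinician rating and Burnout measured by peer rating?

0.48

Different traits and methods: r(WM1, Bur2) = 0.48.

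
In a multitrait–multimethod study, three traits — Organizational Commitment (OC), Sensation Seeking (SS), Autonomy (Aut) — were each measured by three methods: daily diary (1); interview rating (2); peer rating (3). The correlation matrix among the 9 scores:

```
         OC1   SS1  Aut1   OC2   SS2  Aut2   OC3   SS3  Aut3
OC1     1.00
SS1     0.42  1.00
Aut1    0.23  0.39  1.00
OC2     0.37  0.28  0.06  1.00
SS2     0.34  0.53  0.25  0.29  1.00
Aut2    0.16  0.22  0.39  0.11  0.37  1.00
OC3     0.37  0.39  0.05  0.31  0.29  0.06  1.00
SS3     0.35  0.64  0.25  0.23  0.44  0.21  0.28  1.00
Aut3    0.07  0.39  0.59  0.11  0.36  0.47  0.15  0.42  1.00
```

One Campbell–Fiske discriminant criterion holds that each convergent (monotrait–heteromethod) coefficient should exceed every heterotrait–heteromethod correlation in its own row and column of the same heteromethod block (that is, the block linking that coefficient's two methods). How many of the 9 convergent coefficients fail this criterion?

1

Convergent coefficients and their comparison sets:
OC (methods 1·2): 0.37 vs {0.34, 0.28, 0.16, 0.06} → pass.
OC (methods 1·3): 0.37 vs {0.35, 0.39, 0.07, 0.05} → fail.
OC (methods 2·3): 0.31 vs {0.23, 0.29, 0.11, 0.06} → pass.
SS (methods 1·2): 0.53 vs {0.28, 0.34, 0.22, 0.25} → pass.
SS (methods 1·3): 0.64 vs {0.39, 0.35, 0.39, 0.25} → pass.
SS (methods 2·3): 0.44 vs {0.29, 0.23, 0.36, 0.21} → pass.
Aut (methods 1·2): 0.39 vs {0.06, 0.16, 0.25, 0.22} → pass.
Aut (methods 1·3): 0.59 vs {0.05, 0.07, 0.25, 0.39} → pass.
Aut (methods 2·3): 0.47 vs {0.06, 0.11, 0.21, 0.36} → pass.
1 of 9 fail.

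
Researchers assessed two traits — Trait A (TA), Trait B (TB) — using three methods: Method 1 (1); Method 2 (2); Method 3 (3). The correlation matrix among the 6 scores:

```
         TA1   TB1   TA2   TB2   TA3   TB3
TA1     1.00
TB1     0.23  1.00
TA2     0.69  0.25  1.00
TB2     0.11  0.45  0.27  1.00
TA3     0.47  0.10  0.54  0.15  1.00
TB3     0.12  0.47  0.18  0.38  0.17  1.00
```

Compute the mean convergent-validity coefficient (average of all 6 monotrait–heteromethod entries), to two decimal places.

0.50

Convergent values: 0.69, 0.47, 0.54, 0.45, 0.47, 0.38; mean = 3.00/6 = 0.50.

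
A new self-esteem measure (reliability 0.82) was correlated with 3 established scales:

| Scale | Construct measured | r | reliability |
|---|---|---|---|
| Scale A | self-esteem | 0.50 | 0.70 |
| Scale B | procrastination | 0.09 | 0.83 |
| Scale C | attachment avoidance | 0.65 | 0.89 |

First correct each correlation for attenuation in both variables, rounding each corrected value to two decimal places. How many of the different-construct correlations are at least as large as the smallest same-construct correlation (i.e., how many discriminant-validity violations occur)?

1

Disattenuated r (r / √(r_scale · r_new)):
  Scale A (conv): 0.50 / √(0.70·0.82) = 0.66
  Scale B (disc): 0.09 / √(0.83·0.82) = 0.11
  Scale C (disc): 0.65 / √(0.89·0.82) = 0.76
Smallest convergent = 0.66. Discriminant values: 0.11, 0.76; count ≥ 0.66 → 1.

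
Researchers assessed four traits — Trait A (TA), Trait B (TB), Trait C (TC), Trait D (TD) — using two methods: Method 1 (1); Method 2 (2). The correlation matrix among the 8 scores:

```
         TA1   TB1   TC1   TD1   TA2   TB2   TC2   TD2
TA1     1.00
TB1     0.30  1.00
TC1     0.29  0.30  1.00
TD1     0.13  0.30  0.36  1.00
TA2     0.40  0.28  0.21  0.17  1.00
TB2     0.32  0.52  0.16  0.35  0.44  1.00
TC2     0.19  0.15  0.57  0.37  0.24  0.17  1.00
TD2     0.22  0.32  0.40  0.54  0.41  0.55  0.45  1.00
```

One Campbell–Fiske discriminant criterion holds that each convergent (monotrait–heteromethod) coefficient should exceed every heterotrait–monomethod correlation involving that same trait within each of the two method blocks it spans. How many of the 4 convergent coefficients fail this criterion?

Each convergent coefficient versus the relevant comparison correlations:
TA (methods 1·2): 0.40 vs {0.30, 0.44, 0.29, 0.24, 0.13, 0.41} → fail.
TB (methods 1·2): 0.52 vs {0.30, 0.44, 0.30, 0.17, 0.30, 0.55} → fail.
TC (methods 1·2): 0.57 vs {0.29, 0.24, 0.30, 0.17, 0.36, 0.45} → pass.
TD (methods 1·2): 0.54 vs {0.13, 0.41, 0.30, 0.55, 0.36, 0.45} → fail.
3 of 4 fail.

3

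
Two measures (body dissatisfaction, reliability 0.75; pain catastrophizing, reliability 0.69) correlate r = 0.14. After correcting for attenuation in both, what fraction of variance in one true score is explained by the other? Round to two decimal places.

0.04

Disattenuated r = 0.14 / √(0.75 × 0.69) = 0.14 / 0.7194 = 0.1946.
Shared true-score variance = 0.1946² = 0.0379 ≈ 0.04.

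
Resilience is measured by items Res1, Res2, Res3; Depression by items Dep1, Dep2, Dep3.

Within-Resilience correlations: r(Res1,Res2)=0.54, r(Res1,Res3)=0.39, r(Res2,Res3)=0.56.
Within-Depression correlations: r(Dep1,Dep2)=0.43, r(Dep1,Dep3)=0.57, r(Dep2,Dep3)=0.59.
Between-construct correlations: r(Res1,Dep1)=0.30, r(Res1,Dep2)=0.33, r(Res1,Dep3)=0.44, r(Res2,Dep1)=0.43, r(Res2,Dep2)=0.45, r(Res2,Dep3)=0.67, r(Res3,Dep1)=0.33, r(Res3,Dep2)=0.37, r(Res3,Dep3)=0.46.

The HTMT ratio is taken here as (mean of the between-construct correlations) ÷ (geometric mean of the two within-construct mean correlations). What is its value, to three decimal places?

Between-construct mean = 3.78/9 = 0.4200.
Mean within-Res = 1.49/3 = 0.4967; mean within-Dep = 1.59/3 = 0.5300.
Geometric mean = √(0.4967 × 0.5300) = 0.5131.
HTMT = 0.4200 / 0.5131 = 0.819.

0.819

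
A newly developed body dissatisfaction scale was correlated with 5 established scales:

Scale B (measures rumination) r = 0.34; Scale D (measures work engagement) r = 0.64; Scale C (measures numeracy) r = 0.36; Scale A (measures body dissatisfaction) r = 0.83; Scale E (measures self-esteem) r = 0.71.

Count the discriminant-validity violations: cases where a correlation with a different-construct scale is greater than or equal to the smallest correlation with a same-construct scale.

Convergent (same construct = body dissatisfaction): Scale A.
Smallest convergent = 0.83. Discriminant values: 0.34, 0.64, 0.36, 0.71; count ≥ 0.83 → 0.

0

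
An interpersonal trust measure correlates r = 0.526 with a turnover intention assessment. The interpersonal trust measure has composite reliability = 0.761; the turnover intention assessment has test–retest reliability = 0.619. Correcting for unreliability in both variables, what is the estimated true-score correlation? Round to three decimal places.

r_true = r_obs / √(r_xx · r_yy) = 0.526 / √(0.761 × 0.619) = 0.526 / √0.471059 = 0.526 / 0.6863 ≈ 0.766.

0.766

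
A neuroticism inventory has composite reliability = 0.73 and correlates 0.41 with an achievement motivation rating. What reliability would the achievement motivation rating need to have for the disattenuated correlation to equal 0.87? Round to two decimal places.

r_true = r_obs / √(r_xx · r_yy) ⇒ 0.87 = 0.41 / √(0.73 · r_yy).
√(0.73 · r_yy) = 0.41 / 0.87 = 0.4713; 0.73 · r_yy = 0.2221; r_yy = 0.2221 / 0.73 ≈ 0.30.

0.30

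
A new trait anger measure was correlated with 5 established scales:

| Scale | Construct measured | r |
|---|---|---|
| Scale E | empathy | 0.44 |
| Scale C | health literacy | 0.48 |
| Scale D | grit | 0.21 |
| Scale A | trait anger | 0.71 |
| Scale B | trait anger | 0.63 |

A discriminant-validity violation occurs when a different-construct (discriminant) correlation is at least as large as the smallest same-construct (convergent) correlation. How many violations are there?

Convergent (same construct = trait anger): Scale A, Scale B.
Smallest convergent = 0.63. Discriminant values: 0.44, 0.48, 0.21; count ≥ 0.63 → 0.

0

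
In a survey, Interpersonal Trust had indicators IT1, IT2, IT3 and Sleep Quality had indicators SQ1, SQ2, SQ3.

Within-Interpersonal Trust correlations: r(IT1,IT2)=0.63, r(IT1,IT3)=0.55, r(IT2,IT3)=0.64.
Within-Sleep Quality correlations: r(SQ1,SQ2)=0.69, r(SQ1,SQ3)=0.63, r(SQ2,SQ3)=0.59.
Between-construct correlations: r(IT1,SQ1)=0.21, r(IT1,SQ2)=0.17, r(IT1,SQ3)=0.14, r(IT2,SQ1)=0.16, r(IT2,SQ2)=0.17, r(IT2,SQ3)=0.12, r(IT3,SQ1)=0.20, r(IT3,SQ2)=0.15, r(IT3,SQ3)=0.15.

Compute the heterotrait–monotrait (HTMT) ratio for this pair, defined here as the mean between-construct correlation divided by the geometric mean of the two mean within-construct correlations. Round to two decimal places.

0.26

Mean heterotrait r = 1.47/9 = 0.1633.
Mean within-IT = 1.82/3 = 0.6067; mean within-SQ = 1.91/3 = 0.6367.
Geometric mean = √(0.6067 × 0.6367) = 0.6215.
HTMT = 0.1633 / 0.6215 = 0.26.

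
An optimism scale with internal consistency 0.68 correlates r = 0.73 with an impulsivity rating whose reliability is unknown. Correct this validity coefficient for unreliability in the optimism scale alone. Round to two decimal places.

Single correction: r_c = r_obs / √r_xx = 0.73 / √0.68 = 0.73 / 0.8246 ≈ 0.89.

0.89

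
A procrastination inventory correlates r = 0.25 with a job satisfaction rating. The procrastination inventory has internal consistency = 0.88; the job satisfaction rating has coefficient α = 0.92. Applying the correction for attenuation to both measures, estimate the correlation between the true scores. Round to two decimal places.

r_true = r_obs / √(r_xx · r_yy) = 0.25 / √(0.88 × 0.92) = 0.25 / √0.8096 = 0.25 / 0.8998 ≈ 0.28.

0.28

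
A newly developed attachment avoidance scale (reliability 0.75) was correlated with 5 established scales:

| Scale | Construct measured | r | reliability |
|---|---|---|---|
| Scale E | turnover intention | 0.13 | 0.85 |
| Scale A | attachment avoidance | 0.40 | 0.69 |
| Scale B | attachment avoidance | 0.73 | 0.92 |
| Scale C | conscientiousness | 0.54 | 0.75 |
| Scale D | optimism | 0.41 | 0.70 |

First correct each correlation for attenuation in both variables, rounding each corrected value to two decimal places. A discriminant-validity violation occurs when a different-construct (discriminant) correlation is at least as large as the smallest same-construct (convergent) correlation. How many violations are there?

Disattenuated r (r / √(r_scale · r_new)):
  Scale E (disc): 0.13 / √(0.85·0.75) = 0.16
  Scale A (conv): 0.40 / √(0.69·0.75) = 0.56
  Scale B (conv): 0.73 / √(0.92·0.75) = 0.88
  Scale C (disc): 0.54 / √(0.75·0.75) = 0.72
  Scale D (disc): 0.41 / √(0.70·0.75) = 0.57
Smallest convergent = 0.56. Discriminant values: 0.16, 0.72, 0.57; count ≥ 0.56 → 2.

2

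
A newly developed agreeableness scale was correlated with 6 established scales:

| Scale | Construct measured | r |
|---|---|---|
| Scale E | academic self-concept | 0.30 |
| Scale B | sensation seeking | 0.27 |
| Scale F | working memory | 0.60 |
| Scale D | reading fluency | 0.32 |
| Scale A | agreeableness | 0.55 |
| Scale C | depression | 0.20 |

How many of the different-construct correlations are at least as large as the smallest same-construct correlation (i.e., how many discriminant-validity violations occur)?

Convergent (same construct = agreeableness): Scale A.
Smallest convergent = 0.55. Discriminant values: 0.30, 0.27, 0.60, 0.32, 0.20; count ≥ 0.55 → 1.

1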